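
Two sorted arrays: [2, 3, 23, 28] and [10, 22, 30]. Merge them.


Compare heads, take smaller each step.
Merged: [2, 3, 10, 22, 23, 28, 30]


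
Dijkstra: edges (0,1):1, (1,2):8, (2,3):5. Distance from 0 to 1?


Dijkstra from 0:
Distances: {0: 0, 1: 1, 2: 9, 3: 14}
Shortest distance to 1 = 1, path = [0, 1]


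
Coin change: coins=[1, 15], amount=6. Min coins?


dp[0]=0; dp[i]=1+min(dp[i-c] for c in coins)
...dp[1]=1, dp[2]=2, dp[3]=3, dp[4]=4, dp[5]=5, dp[6]=6
Minimum coins for 6 = 6


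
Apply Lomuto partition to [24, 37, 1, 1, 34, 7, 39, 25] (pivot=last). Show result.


Elements <= 25 go left of pivot.
Result: [24, 1, 1, 7, 25, 37, 39, 34], pivot at index 4


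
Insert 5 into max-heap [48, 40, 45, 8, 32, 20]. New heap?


Append 5: [48, 40, 45, 8, 32, 20, 5]
Bubble up: no swaps needed
Result: [48, 40, 45, 8, 32, 20, 5]


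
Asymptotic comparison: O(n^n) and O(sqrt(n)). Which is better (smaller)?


sublinear grows slower than n^n
O(sqrt(n)) is asymptotically smaller; O(n^n) grows faster


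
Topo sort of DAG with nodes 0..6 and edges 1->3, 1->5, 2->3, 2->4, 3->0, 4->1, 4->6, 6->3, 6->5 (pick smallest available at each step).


Kahn's algorithm, process smallest node first
Order: [2, 4, 1, 6, 3, 0, 5]


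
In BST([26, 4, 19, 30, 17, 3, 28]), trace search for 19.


BST root = 26
Search for 19: compare at each node
Path: [26, 4, 19]


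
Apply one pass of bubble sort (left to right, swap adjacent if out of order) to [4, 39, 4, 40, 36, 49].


After one pass: [4, 4, 39, 36, 40, 49]


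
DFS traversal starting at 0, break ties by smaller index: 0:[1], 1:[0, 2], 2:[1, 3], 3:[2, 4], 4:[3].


DFS stack-based: start with [0]
Visit order: [0, 1, 2, 3, 4]


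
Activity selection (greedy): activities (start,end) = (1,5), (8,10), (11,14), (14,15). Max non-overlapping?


Greedy: pick earliest-ending, then skip overlaps.
Selected (4 activities): [(1, 5), (8, 10), (11, 14), (14, 15)]


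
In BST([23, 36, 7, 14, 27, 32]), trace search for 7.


BST root = 23
Search for 7: compare at each node
Path: [23, 7]


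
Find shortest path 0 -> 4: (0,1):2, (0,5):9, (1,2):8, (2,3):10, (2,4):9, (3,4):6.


Dijkstra from 0:
Distances: {0: 0, 1: 2, 2: 10, 3: 20, 4: 19, 5: 9}
Shortest distance to 4 = 19, path = [0, 1, 2, 4]


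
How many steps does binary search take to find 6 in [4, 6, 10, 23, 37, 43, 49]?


Search for 6:
[0,6] mid=3 arr[3]=23
[0,2] mid=1 arr[1]=6
Total: 2 comparisons


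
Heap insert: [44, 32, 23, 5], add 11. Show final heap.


Append 11: [44, 32, 23, 5, 11]
Bubble up: no swaps needed
Result: [44, 32, 23, 5, 11]


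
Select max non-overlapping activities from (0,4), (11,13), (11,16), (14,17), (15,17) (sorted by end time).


Greedy: pick earliest-ending, then skip overlaps.
Selected (3 activities): [(0, 4), (11, 13), (14, 17)]


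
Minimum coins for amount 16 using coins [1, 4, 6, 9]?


dp[0]=0; dp[i]=1+min(dp[i-c] for c in coins)
...dp[11]=3, dp[12]=2, dp[13]=2, dp[14]=3, dp[15]=2, dp[16]=3
Minimum coins for 16 = 3


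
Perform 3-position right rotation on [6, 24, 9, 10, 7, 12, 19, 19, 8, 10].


Right rotate by 3: [19, 8, 10, 6, 24, 9, 10, 7, 12, 19]


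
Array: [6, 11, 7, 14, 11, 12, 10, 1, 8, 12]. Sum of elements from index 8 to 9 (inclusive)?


Prefix sums: [0, 6, 17, 24, 38, 49, 61, 71, 72, 80, 92]
Sum[8..9] = prefix[10] - prefix[8] = 92 - 72 = 20


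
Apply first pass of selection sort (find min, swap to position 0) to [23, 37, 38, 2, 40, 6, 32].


After one pass: [2, 37, 38, 23, 40, 6, 32]


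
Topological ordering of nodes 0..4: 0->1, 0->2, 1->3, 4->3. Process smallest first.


Kahn's algorithm, process smallest node first
Order: [0, 1, 2, 4, 3]


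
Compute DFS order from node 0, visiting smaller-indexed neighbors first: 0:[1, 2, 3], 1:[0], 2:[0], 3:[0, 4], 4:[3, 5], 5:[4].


DFS stack-based: start with [0]
Visit order: [0, 1, 2, 3, 4, 5]


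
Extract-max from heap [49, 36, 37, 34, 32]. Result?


Max = 49
Replace root with last, heapify down
Resulting heap: [37, 36, 32, 34]


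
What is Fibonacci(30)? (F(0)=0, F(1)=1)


F(n)=F(n-1)+F(n-2)
...F(28)=317811, F(29)=514229, F(30)=832040


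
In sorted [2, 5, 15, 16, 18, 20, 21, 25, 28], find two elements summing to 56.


Two pointers: lo=0, hi=8
No pair sums to 56


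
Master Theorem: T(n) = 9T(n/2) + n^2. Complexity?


a=9, b=2, c=2. log_2(9)=3.170 > c=2. Case 1: O(n^log_b(a)) = O(n^3.170)
Complexity: O(n^3.170)


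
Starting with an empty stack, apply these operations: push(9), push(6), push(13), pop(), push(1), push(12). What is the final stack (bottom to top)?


push(9) -> [9]
push(6) -> [9, 6]
push(13) -> [9, 6, 13]
pop() returns 13 -> [9, 6]
push(1) -> [9, 6, 1]
push(12) -> [9, 6, 1, 12]
Final stack (bottom to top): [9, 6, 1, 12]


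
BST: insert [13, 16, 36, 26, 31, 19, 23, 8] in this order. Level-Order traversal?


Root = 13; build tree by BST insertion.
Level-Order traversal: [13, 8, 16, 36, 26, 19, 31, 23]


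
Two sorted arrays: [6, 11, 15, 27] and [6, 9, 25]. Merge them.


Compare heads, take smaller each step.
Merged: [6, 6, 9, 11, 15, 25, 27]


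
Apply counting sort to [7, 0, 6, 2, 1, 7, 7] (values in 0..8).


Count array: [1, 1, 1, 0, 0, 0, 1, 3, 0]
Reconstruct: [0, 1, 2, 6, 7, 7, 7]


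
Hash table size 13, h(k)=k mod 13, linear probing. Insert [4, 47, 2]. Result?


Insertions: 4->slot 4; 47->slot 8; 2->slot 2
Table: [None, None, 2, None, 4, None, None, None, 47, None, None, None, None]


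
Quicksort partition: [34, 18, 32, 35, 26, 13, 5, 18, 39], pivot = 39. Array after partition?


Elements <= 39 go left of pivot.
Result: [34, 18, 32, 35, 26, 13, 5, 18, 39], pivot at index 8


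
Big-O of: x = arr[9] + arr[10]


Analysis: constant-time operation, no loop
Complexity: O(1)


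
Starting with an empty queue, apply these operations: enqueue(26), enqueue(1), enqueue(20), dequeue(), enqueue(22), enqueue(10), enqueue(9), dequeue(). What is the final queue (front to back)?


enqueue(26) -> [26]
enqueue(1) -> [26, 1]
enqueue(20) -> [26, 1, 20]
dequeue() returns 26 -> [1, 20]
enqueue(22) -> [1, 20, 22]
enqueue(10) -> [1, 20, 22, 10]
enqueue(9) -> [1, 20, 22, 10, 9]
dequeue() returns 1 -> [20, 22, 10, 9]
Final queue (front to back): [20, 22, 10, 9]


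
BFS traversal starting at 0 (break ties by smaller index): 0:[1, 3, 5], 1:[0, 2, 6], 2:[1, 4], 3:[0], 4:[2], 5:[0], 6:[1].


BFS queue: start with [0]
Visit order: [0, 1, 3, 5, 2, 6, 4]


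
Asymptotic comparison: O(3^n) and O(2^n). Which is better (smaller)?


exponential grows slower than exponential (base 3)
O(2^n) is asymptotically smaller; O(3^n) grows faster


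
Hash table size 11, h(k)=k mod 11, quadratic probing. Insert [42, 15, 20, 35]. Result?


Insertions: 42->slot 9; 15->slot 4; 20->slot 10; 35->slot 2
Table: [None, None, 35, None, 15, None, None, None, None, 42, 20]


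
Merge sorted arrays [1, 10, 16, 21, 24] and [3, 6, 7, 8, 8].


Compare heads, take smaller each step.
Merged: [1, 3, 6, 7, 8, 8, 10, 16, 21, 24]


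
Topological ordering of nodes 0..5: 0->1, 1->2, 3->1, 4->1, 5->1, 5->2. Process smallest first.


Kahn's algorithm, process smallest node first
Order: [0, 3, 4, 5, 1, 2]


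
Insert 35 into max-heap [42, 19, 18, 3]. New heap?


Append 35: [42, 19, 18, 3, 35]
Bubble up: swap idx 4(35) with idx 1(19)
Result: [42, 35, 18, 3, 19]


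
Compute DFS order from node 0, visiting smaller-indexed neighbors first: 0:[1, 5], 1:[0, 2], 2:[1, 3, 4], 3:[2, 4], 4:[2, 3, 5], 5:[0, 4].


DFS stack-based: start with [0]
Visit order: [0, 1, 2, 3, 4, 5]


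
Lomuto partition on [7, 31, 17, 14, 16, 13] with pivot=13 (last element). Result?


Elements <= 13 go left of pivot.
Result: [7, 13, 17, 14, 16, 31], pivot at index 1


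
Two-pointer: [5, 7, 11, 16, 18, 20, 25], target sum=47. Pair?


Two pointers: lo=0, hi=6
No pair sums to 47


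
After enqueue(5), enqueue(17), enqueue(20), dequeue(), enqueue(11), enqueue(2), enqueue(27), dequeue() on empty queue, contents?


enqueue(5) -> [5]
enqueue(17) -> [5, 17]
enqueue(20) -> [5, 17, 20]
dequeue() returns 5 -> [17, 20]
enqueue(11) -> [17, 20, 11]
enqueue(2) -> [17, 20, 11, 2]
enqueue(27) -> [17, 20, 11, 2, 27]
dequeue() returns 17 -> [20, 11, 2, 27]
Final queue (front to back): [20, 11, 2, 27]


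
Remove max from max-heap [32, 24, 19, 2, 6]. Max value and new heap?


Max = 32
Replace root with last, heapify down
Resulting heap: [24, 6, 19, 2]


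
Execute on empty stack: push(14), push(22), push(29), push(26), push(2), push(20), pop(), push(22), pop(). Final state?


push(14) -> [14]
push(22) -> [14, 22]
push(29) -> [14, 22, 29]
push(26) -> [14, 22, 29, 26]
push(2) -> [14, 22, 29, 26, 2]
push(20) -> [14, 22, 29, 26, 2, 20]
pop() returns 20 -> [14, 22, 29, 26, 2]
push(22) -> [14, 22, 29, 26, 2, 22]
pop() returns 22 -> [14, 22, 29, 26, 2]
Final stack (bottom to top): [14, 22, 29, 26, 2]


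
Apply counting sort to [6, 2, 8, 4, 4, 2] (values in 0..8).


Count array: [0, 0, 2, 0, 2, 0, 1, 0, 1]
Reconstruct: [2, 2, 4, 4, 6, 8]


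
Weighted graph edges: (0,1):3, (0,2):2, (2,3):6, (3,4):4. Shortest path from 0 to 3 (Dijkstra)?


Dijkstra from 0:
Distances: {0: 0, 1: 3, 2: 2, 3: 8, 4: 12}
Shortest distance to 3 = 8, path = [0, 2, 3]


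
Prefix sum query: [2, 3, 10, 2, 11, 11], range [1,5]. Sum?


Prefix sums: [0, 2, 5, 15, 17, 28, 39]
Sum[1..5] = prefix[6] - prefix[1] = 39 - 2 = 37


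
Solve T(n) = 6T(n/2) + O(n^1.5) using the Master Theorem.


a=6, b=2, c=1.5. log_2(6)=2.585 > c=1.5. Case 1: O(n^log_b(a)) = O(n^2.585)
Complexity: O(n^2.585)


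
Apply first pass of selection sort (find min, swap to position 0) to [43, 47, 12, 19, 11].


After one pass: [11, 47, 12, 19, 43]


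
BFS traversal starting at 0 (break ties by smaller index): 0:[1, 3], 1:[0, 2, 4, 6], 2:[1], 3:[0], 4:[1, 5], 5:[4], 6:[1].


BFS queue: start with [0]
Visit order: [0, 1, 3, 2, 4, 6, 5]


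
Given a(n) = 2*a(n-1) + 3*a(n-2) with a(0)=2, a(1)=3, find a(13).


Build bottom-up:
...a(11)=221433, a(12)=664302, a(13)=2*664302+3*221433=1992903


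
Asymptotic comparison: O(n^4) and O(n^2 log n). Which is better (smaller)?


n^2 log n grows slower than quartic
O(n^2 log n) is asymptotically smaller; O(n^4) grows faster


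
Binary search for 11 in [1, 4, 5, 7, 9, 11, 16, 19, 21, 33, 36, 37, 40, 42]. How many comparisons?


Search for 11:
[0,13] mid=6 arr[6]=16
[0,5] mid=2 arr[2]=5
[3,5] mid=4 arr[4]=9
[5,5] mid=5 arr[5]=11
Total: 4 comparisons


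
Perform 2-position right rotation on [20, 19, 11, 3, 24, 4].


Right rotate by 2: [24, 4, 20, 19, 11, 3]


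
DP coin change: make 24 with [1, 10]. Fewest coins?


dp[0]=0; dp[i]=1+min(dp[i-c] for c in coins)
...dp[19]=10, dp[20]=2, dp[21]=3, dp[22]=4, dp[23]=5, dp[24]=6
Minimum coins for 24 = 6


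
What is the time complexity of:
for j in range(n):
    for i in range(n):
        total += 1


Per nesting level: O(n) * O(n) = O(n^2)
Complexity: O(n^2)


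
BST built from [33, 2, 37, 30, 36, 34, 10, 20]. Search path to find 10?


BST root = 33
Search for 10: compare at each node
Path: [33, 2, 30, 10]


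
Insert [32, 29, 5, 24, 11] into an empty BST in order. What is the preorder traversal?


Root = 32; build tree by BST insertion.
Preorder traversal: [32, 29, 5, 24, 11]


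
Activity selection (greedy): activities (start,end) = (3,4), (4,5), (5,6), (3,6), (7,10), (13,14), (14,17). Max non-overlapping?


Greedy: pick earliest-ending, then skip overlaps.
Selected (6 activities): [(3, 4), (4, 5), (5, 6), (7, 10), (13, 14), (14, 17)]


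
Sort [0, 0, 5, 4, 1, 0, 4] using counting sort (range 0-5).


Count array: [3, 1, 0, 0, 2, 1]
Reconstruct: [0, 0, 0, 1, 4, 4, 5]


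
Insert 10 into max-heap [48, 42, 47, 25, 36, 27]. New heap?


Append 10: [48, 42, 47, 25, 36, 27, 10]
Bubble up: no swaps needed
Result: [48, 42, 47, 25, 36, 27, 10]


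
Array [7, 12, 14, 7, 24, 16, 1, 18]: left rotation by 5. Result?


Left rotate by 5: [16, 1, 18, 7, 12, 14, 7, 24]


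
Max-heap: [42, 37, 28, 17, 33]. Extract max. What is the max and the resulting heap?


Max = 42
Replace root with last, heapify down
Resulting heap: [37, 33, 28, 17]


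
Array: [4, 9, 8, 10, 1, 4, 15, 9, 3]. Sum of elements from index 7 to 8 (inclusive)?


Prefix sums: [0, 4, 13, 21, 31, 32, 36, 51, 60, 63]
Sum[7..8] = prefix[9] - prefix[7] = 63 - 51 = 12


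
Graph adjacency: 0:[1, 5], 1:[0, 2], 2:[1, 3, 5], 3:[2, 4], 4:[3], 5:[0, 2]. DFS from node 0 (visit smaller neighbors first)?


DFS stack-based: start with [0]
Visit order: [0, 1, 2, 3, 4, 5]


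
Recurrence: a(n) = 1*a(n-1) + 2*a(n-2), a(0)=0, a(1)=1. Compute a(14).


Build bottom-up:
...a(12)=1365, a(13)=2731, a(14)=1*2731+2*1365=5461


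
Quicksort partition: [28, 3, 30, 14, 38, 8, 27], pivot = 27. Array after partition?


Elements <= 27 go left of pivot.
Result: [3, 14, 8, 27, 38, 30, 28], pivot at index 3


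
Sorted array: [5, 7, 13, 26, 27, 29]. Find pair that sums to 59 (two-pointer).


Two pointers: lo=0, hi=5
No pair sums to 59


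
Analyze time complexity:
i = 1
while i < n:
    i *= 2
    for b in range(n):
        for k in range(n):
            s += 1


Per nesting level: O(log n) * O(n) * O(n) = O(n^2 log n)
Complexity: O(n^2 log n)


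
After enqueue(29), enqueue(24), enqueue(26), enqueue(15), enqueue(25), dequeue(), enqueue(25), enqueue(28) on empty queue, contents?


enqueue(29) -> [29]
enqueue(24) -> [29, 24]
enqueue(26) -> [29, 24, 26]
enqueue(15) -> [29, 24, 26, 15]
enqueue(25) -> [29, 24, 26, 15, 25]
dequeue() returns 29 -> [24, 26, 15, 25]
enqueue(25) -> [24, 26, 15, 25, 25]
enqueue(28) -> [24, 26, 15, 25, 25, 28]
Final queue (front to back): [24, 26, 15, 25, 25, 28]


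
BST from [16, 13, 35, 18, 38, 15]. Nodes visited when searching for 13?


BST root = 16
Search for 13: compare at each node
Path: [16, 13]


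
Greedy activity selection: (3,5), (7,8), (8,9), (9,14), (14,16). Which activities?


Greedy: pick earliest-ending, then skip overlaps.
Selected (5 activities): [(3, 5), (7, 8), (8, 9), (9, 14), (14, 16)]


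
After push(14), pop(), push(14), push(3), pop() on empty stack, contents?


push(14) -> [14]
pop() returns 14 -> []
push(14) -> [14]
push(3) -> [14, 3]
pop() returns 3 -> [14]
Final stack (bottom to top): [14]


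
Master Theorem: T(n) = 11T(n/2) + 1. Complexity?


a=11, b=2, c=0. log_2(11)=3.459 > c=0. Case 1: O(n^log_b(a)) = O(n^3.459)
Complexity: O(n^3.459)


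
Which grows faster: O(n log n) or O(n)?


linear grows slower than linearithmic
O(n) is asymptotically smaller; O(n log n) grows faster


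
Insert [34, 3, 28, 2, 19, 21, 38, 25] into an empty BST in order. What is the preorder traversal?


Root = 34; build tree by BST insertion.
Preorder traversal: [34, 3, 2, 28, 19, 21, 25, 38]


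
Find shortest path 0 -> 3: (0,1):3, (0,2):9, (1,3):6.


Dijkstra from 0:
Distances: {0: 0, 1: 3, 2: 9, 3: 9}
Shortest distance to 3 = 9, path = [0, 1, 3]


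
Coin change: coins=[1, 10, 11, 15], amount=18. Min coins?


dp[0]=0; dp[i]=1+min(dp[i-c] for c in coins)
...dp[13]=3, dp[14]=4, dp[15]=1, dp[16]=2, dp[17]=3, dp[18]=4
Minimum coins for 18 = 4


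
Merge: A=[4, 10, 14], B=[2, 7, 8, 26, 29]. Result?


Compare heads, take smaller each step.
Merged: [2, 4, 7, 8, 10, 14, 26, 29]


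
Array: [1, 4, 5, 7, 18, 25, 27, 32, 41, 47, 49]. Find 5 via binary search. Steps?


Search for 5:
[0,10] mid=5 arr[5]=25
[0,4] mid=2 arr[2]=5
Total: 2 comparisons


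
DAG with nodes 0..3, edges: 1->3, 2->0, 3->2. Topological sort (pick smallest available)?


Kahn's algorithm, process smallest node first
Order: [1, 3, 2, 0]


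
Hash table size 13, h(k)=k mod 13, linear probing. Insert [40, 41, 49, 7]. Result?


Insertions: 40->slot 1; 41->slot 2; 49->slot 10; 7->slot 7
Table: [None, 40, 41, None, None, None, None, 7, None, None, 49, None, None]


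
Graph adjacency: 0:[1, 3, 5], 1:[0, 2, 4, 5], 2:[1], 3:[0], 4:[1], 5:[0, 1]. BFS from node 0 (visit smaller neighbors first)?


BFS queue: start with [0]
Visit order: [0, 1, 3, 5, 2, 4]


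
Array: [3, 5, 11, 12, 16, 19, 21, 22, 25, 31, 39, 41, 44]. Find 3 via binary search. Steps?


Search for 3:
[0,12] mid=6 arr[6]=21
[0,5] mid=2 arr[2]=11
[0,1] mid=0 arr[0]=3
Total: 3 comparisons


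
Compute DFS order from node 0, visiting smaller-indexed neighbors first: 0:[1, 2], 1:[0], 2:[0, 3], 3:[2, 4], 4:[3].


DFS stack-based: start with [0]
Visit order: [0, 1, 2, 3, 4]


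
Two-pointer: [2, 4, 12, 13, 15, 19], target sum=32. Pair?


Two pointers: lo=0, hi=5
Found pair: (13, 19) summing to 32


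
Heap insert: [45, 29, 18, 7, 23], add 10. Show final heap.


Append 10: [45, 29, 18, 7, 23, 10]
Bubble up: no swaps needed
Result: [45, 29, 18, 7, 23, 10]


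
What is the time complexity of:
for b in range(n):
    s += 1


Per nesting level: O(n) = O(n)
Complexity: O(n)


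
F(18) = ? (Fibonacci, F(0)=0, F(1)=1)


F(n)=F(n-1)+F(n-2)
...F(16)=987, F(17)=1597, F(18)=2584


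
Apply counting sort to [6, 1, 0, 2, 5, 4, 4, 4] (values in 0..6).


Count array: [1, 1, 1, 0, 3, 1, 1]
Reconstruct: [0, 1, 2, 4, 4, 4, 5, 6]


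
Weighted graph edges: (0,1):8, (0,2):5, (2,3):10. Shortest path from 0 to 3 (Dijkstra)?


Dijkstra from 0:
Distances: {0: 0, 1: 8, 2: 5, 3: 15}
Shortest distance to 3 = 15, path = [0, 2, 3]


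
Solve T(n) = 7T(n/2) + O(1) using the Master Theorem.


a=7, b=2, c=0. log_2(7)=2.807 > c=0. Case 1: O(n^log_b(a)) = O(n^2.807)
Complexity: O(n^2.807)


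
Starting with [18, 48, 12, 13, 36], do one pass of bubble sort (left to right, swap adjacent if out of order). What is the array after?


After one pass: [18, 12, 13, 36, 48]


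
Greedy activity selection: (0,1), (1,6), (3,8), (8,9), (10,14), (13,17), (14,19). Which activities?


Greedy: pick earliest-ending, then skip overlaps.
Selected (5 activities): [(0, 1), (1, 6), (8, 9), (10, 14), (14, 19)]


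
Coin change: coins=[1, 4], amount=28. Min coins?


dp[0]=0; dp[i]=1+min(dp[i-c] for c in coins)
...dp[23]=8, dp[24]=6, dp[25]=7, dp[26]=8, dp[27]=9, dp[28]=7
Minimum coins for 28 = 7


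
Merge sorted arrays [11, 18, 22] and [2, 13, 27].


Compare heads, take smaller each step.
Merged: [2, 11, 13, 18, 22, 27]


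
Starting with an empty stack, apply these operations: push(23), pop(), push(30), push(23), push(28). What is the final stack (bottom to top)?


push(23) -> [23]
pop() returns 23 -> []
push(30) -> [30]
push(23) -> [30, 23]
push(28) -> [30, 23, 28]
Final stack (bottom to top): [30, 23, 28]


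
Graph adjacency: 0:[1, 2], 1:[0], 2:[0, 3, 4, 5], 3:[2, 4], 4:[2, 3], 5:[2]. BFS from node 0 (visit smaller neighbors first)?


BFS queue: start with [0]
Visit order: [0, 1, 2, 3, 4, 5]


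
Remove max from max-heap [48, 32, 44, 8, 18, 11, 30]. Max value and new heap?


Max = 48
Replace root with last, heapify down
Resulting heap: [44, 32, 30, 8, 18, 11]


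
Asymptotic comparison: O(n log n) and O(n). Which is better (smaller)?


linear grows slower than linearithmic
O(n) is asymptotically smaller; O(n log n) grows faster


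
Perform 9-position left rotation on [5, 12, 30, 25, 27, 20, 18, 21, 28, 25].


Left rotate by 9: [25, 5, 12, 30, 25, 27, 20, 18, 21, 28]


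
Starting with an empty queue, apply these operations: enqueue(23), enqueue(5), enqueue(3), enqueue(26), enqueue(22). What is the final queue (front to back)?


enqueue(23) -> [23]
enqueue(5) -> [23, 5]
enqueue(3) -> [23, 5, 3]
enqueue(26) -> [23, 5, 3, 26]
enqueue(22) -> [23, 5, 3, 26, 22]
Final queue (front to back): [23, 5, 3, 26, 22]


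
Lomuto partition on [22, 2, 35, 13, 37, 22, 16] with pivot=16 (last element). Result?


Elements <= 16 go left of pivot.
Result: [2, 13, 16, 22, 37, 22, 35], pivot at index 2


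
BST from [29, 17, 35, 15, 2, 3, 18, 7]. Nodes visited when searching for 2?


BST root = 29
Search for 2: compare at each node
Path: [29, 17, 15, 2]


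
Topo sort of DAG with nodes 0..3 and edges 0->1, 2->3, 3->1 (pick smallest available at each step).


Kahn's algorithm, process smallest node first
Order: [0, 2, 3, 1]


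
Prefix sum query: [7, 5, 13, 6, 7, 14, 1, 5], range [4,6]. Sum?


Prefix sums: [0, 7, 12, 25, 31, 38, 52, 53, 58]
Sum[4..6] = prefix[7] - prefix[4] = 53 - 31 = 22


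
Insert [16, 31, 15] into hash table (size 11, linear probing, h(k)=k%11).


Insertions: 16->slot 5; 31->slot 9; 15->slot 4
Table: [None, None, None, None, 15, 16, None, None, None, 31, None]


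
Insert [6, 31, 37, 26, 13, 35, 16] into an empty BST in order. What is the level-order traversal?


Root = 6; build tree by BST insertion.
Level-Order traversal: [6, 31, 26, 37, 13, 35, 16]


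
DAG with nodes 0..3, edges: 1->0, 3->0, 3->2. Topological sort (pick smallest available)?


Kahn's algorithm, process smallest node first
Order: [1, 3, 0, 2]


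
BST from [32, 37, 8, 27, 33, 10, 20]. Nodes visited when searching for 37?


BST root = 32
Search for 37: compare at each node
Path: [32, 37]


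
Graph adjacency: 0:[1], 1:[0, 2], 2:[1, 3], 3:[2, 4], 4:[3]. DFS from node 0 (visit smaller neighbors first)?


DFS stack-based: start with [0]
Visit order: [0, 1, 2, 3, 4]


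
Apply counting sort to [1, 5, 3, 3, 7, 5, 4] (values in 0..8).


Count array: [0, 1, 0, 2, 1, 2, 0, 1, 0]
Reconstruct: [1, 3, 3, 4, 5, 5, 7]


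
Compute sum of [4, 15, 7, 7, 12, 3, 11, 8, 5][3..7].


Prefix sums: [0, 4, 19, 26, 33, 45, 48, 59, 67, 72]
Sum[3..7] = prefix[8] - prefix[3] = 67 - 26 = 41


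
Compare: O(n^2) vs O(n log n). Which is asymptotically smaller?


linearithmic grows slower than quadratic
O(n log n) is asymptotically smaller; O(n^2) grows faster


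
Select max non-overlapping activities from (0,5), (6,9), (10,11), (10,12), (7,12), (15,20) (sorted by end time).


Greedy: pick earliest-ending, then skip overlaps.
Selected (4 activities): [(0, 5), (6, 9), (10, 11), (15, 20)]


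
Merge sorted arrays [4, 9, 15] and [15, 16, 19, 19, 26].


Compare heads, take smaller each step.
Merged: [4, 9, 15, 15, 16, 19, 19, 26]


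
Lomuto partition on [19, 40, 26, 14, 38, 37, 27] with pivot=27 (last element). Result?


Elements <= 27 go left of pivot.
Result: [19, 26, 14, 27, 38, 37, 40], pivot at index 3


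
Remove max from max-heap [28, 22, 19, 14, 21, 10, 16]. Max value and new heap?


Max = 28
Replace root with last, heapify down
Resulting heap: [22, 21, 19, 14, 16, 10]


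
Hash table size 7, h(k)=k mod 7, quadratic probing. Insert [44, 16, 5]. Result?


Insertions: 44->slot 2; 16->slot 3; 5->slot 5
Table: [None, None, 44, 16, None, 5, None]


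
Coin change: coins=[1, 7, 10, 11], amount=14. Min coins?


dp[0]=0; dp[i]=1+min(dp[i-c] for c in coins)
...dp[9]=3, dp[10]=1, dp[11]=1, dp[12]=2, dp[13]=3, dp[14]=2
Minimum coins for 14 = 2


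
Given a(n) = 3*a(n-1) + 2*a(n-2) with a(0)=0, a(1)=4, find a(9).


Build bottom-up:
...a(7)=7052, a(8)=25116, a(9)=3*25116+2*7052=89452


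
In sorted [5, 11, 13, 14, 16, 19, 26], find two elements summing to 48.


Two pointers: lo=0, hi=6
No pair sums to 48


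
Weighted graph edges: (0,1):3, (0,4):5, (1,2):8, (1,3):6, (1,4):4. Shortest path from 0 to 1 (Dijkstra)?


Dijkstra from 0:
Distances: {0: 0, 1: 3, 2: 11, 3: 9, 4: 5}
Shortest distance to 1 = 3, path = [0, 1]


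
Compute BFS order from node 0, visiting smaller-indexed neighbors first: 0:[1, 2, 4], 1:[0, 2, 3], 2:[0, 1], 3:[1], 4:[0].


BFS queue: start with [0]
Visit order: [0, 1, 2, 4, 3]


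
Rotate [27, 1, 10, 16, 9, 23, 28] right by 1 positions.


Right rotate by 1: [28, 27, 1, 10, 16, 9, 23]


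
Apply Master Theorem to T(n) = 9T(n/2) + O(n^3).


a=9, b=2, c=3. log_2(9)=3.170 > c=3. Case 1: O(n^log_b(a)) = O(n^3.170)
Complexity: O(n^3.170)


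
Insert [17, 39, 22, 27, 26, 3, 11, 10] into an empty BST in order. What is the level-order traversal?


Root = 17; build tree by BST insertion.
Level-Order traversal: [17, 3, 39, 11, 22, 10, 27, 26]


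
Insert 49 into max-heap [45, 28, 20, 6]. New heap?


Append 49: [45, 28, 20, 6, 49]
Bubble up: swap idx 4(49) with idx 1(28); swap idx 1(49) with idx 0(45)
Result: [49, 45, 20, 6, 28]


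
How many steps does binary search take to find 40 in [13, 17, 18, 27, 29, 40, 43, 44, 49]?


Search for 40:
[0,8] mid=4 arr[4]=29
[5,8] mid=6 arr[6]=43
[5,5] mid=5 arr[5]=40
Total: 3 comparisons


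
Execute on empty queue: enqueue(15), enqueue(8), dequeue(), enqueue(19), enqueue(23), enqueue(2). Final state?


enqueue(15) -> [15]
enqueue(8) -> [15, 8]
dequeue() returns 15 -> [8]
enqueue(19) -> [8, 19]
enqueue(23) -> [8, 19, 23]
enqueue(2) -> [8, 19, 23, 2]
Final queue (front to back): [8, 19, 23, 2]


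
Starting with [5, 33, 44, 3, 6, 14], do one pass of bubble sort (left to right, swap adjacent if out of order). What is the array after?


After one pass: [5, 33, 3, 6, 14, 44]


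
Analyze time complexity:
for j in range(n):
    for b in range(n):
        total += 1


Per nesting level: O(n) * O(n) = O(n^2)
Complexity: O(n^2)


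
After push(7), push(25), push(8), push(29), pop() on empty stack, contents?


push(7) -> [7]
push(25) -> [7, 25]
push(8) -> [7, 25, 8]
push(29) -> [7, 25, 8, 29]
pop() returns 29 -> [7, 25, 8]
Final stack (bottom to top): [7, 25, 8]


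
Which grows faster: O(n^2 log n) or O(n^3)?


n^2 log n grows slower than cubic
O(n^2 log n) is asymptotically smaller; O(n^3) grows faster


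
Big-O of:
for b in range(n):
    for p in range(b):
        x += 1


Per nesting level: O(n) * O(n) [triangular over b] = O(n^2)
Complexity: O(n^2)


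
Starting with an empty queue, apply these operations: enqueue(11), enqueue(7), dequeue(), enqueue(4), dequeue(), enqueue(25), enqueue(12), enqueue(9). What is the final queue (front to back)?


enqueue(11) -> [11]
enqueue(7) -> [11, 7]
dequeue() returns 11 -> [7]
enqueue(4) -> [7, 4]
dequeue() returns 7 -> [4]
enqueue(25) -> [4, 25]
enqueue(12) -> [4, 25, 12]
enqueue(9) -> [4, 25, 12, 9]
Final queue (front to back): [4, 25, 12, 9]


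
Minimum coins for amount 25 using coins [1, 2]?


dp[0]=0; dp[i]=1+min(dp[i-c] for c in coins)
...dp[20]=10, dp[21]=11, dp[22]=11, dp[23]=12, dp[24]=12, dp[25]=13
Minimum coins for 25 = 13


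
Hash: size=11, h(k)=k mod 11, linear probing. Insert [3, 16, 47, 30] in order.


Insertions: 3->slot 3; 16->slot 5; 47->slot 4; 30->slot 8
Table: [None, None, None, 3, 47, 16, None, None, 30, None, None]


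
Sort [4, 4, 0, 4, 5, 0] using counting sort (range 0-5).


Count array: [2, 0, 0, 0, 3, 1]
Reconstruct: [0, 0, 4, 4, 4, 5]


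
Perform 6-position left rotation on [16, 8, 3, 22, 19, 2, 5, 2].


Left rotate by 6: [5, 2, 16, 8, 3, 22, 19, 2]


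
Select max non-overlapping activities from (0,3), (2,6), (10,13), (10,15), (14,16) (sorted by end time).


Greedy: pick earliest-ending, then skip overlaps.
Selected (3 activities): [(0, 3), (10, 13), (14, 16)]


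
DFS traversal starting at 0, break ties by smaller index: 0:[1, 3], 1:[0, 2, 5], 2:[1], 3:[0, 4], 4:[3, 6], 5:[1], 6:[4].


DFS stack-based: start with [0]
Visit order: [0, 1, 2, 5, 3, 4, 6]


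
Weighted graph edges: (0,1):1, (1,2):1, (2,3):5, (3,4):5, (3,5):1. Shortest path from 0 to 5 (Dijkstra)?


Dijkstra from 0:
Distances: {0: 0, 1: 1, 2: 2, 3: 7, 4: 12, 5: 8}
Shortest distance to 5 = 8, path = [0, 1, 2, 3, 5]


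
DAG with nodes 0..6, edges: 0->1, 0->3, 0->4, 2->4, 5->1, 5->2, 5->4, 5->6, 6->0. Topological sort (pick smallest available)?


Kahn's algorithm, process smallest node first
Order: [5, 2, 6, 0, 1, 3, 4]


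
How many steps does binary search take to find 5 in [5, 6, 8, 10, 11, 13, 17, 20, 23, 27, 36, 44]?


Search for 5:
[0,11] mid=5 arr[5]=13
[0,4] mid=2 arr[2]=8
[0,1] mid=0 arr[0]=5
Total: 3 comparisons


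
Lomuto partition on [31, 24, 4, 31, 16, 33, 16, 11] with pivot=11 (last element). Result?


Elements <= 11 go left of pivot.
Result: [4, 11, 31, 31, 16, 33, 16, 24], pivot at index 1


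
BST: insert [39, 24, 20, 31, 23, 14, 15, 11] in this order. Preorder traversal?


Root = 39; build tree by BST insertion.
Preorder traversal: [39, 24, 20, 14, 11, 15, 23, 31]


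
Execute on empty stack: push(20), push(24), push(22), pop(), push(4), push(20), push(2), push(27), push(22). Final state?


push(20) -> [20]
push(24) -> [20, 24]
push(22) -> [20, 24, 22]
pop() returns 22 -> [20, 24]
push(4) -> [20, 24, 4]
push(20) -> [20, 24, 4, 20]
push(2) -> [20, 24, 4, 20, 2]
push(27) -> [20, 24, 4, 20, 2, 27]
push(22) -> [20, 24, 4, 20, 2, 27, 22]
Final stack (bottom to top): [20, 24, 4, 20, 2, 27, 22]


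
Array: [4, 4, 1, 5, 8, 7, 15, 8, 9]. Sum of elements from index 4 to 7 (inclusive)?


Prefix sums: [0, 4, 8, 9, 14, 22, 29, 44, 52, 61]
Sum[4..7] = prefix[8] - prefix[4] = 52 - 14 = 38


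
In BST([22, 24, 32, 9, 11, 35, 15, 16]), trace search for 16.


BST root = 22
Search for 16: compare at each node
Path: [22, 9, 11, 15, 16]


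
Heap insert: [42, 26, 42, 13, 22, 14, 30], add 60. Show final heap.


Append 60: [42, 26, 42, 13, 22, 14, 30, 60]
Bubble up: swap idx 7(60) with idx 3(13); swap idx 3(60) with idx 1(26); swap idx 1(60) with idx 0(42)
Result: [60, 42, 42, 26, 22, 14, 30, 13]


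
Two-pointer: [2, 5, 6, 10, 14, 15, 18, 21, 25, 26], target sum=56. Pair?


Two pointers: lo=0, hi=9
No pair sums to 56


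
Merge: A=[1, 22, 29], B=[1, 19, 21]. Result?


Compare heads, take smaller each step.
Merged: [1, 1, 19, 21, 22, 29]


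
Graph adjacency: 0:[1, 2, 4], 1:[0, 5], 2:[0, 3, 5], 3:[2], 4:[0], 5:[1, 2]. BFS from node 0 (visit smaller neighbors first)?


BFS queue: start with [0]
Visit order: [0, 1, 2, 4, 5, 3]


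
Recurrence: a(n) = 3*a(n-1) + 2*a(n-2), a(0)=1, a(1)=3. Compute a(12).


Build bottom-up:
...a(10)=283667, a(11)=1010295, a(12)=3*1010295+2*283667=3598219


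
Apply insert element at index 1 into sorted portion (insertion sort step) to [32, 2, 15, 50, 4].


After one pass: [2, 32, 15, 50, 4]


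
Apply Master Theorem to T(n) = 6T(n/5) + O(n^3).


a=6, b=5, c=3. log_5(6)=1.113 < c=3. Case 3: O(n^c) = O(n^3)
Complexity: O(n^3)


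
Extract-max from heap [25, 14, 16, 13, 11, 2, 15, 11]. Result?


Max = 25
Replace root with last, heapify down
Resulting heap: [16, 14, 15, 13, 11, 2, 11]


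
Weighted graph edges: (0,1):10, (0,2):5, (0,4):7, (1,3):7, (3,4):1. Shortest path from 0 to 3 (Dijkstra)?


Dijkstra from 0:
Distances: {0: 0, 1: 10, 2: 5, 3: 8, 4: 7}
Shortest distance to 3 = 8, path = [0, 4, 3]


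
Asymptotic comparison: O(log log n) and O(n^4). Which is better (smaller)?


double-logarithmic grows slower than quartic
O(log log n) is asymptotically smaller; O(n^4) grows faster


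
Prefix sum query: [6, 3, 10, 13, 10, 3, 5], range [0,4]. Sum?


Prefix sums: [0, 6, 9, 19, 32, 42, 45, 50]
Sum[0..4] = prefix[5] - prefix[0] = 42 - 0 = 42


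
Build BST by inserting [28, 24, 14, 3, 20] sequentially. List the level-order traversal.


Root = 28; build tree by BST insertion.
Level-Order traversal: [28, 24, 14, 3, 20]


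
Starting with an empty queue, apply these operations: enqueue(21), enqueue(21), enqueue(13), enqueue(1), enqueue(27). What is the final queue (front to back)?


enqueue(21) -> [21]
enqueue(21) -> [21, 21]
enqueue(13) -> [21, 21, 13]
enqueue(1) -> [21, 21, 13, 1]
enqueue(27) -> [21, 21, 13, 1, 27]
Final queue (front to back): [21, 21, 13, 1, 27]


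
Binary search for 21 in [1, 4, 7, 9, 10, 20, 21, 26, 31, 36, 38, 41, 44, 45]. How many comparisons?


Search for 21:
[0,13] mid=6 arr[6]=21
Total: 1 comparisons


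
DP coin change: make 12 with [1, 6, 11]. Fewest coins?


dp[0]=0; dp[i]=1+min(dp[i-c] for c in coins)
...dp[7]=2, dp[8]=3, dp[9]=4, dp[10]=5, dp[11]=1, dp[12]=2
Minimum coins for 12 = 2


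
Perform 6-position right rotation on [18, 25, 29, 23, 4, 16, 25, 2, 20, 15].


Right rotate by 6: [4, 16, 25, 2, 20, 15, 18, 25, 29, 23]


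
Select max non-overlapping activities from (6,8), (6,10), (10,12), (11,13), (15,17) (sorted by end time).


Greedy: pick earliest-ending, then skip overlaps.
Selected (3 activities): [(6, 8), (10, 12), (15, 17)]


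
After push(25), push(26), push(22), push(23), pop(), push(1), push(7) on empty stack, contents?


push(25) -> [25]
push(26) -> [25, 26]
push(22) -> [25, 26, 22]
push(23) -> [25, 26, 22, 23]
pop() returns 23 -> [25, 26, 22]
push(1) -> [25, 26, 22, 1]
push(7) -> [25, 26, 22, 1, 7]
Final stack (bottom to top): [25, 26, 22, 1, 7]


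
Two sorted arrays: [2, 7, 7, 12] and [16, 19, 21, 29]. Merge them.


Compare heads, take smaller each step.
Merged: [2, 7, 7, 12, 16, 19, 21, 29]


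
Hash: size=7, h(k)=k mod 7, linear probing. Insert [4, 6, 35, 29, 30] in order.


Insertions: 4->slot 4; 6->slot 6; 35->slot 0; 29->slot 1; 30->slot 2
Table: [35, 29, 30, None, 4, None, 6]


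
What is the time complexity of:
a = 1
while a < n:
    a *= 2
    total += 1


Per nesting level: O(log n) = O(log n)
Complexity: O(log n)


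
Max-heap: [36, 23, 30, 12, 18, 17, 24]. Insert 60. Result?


Append 60: [36, 23, 30, 12, 18, 17, 24, 60]
Bubble up: swap idx 7(60) with idx 3(12); swap idx 3(60) with idx 1(23); swap idx 1(60) with idx 0(36)
Result: [60, 36, 30, 23, 18, 17, 24, 12]


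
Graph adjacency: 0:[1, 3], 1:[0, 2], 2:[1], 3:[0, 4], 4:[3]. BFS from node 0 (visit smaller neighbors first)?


BFS queue: start with [0]
Visit order: [0, 1, 3, 2, 4]


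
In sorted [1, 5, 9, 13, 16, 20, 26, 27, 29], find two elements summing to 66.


Two pointers: lo=0, hi=8
No pair sums to 66


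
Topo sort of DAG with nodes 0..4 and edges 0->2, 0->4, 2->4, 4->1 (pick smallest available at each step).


Kahn's algorithm, process smallest node first
Order: [0, 2, 3, 4, 1]


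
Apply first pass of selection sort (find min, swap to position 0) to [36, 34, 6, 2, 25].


After one pass: [2, 34, 6, 36, 25]


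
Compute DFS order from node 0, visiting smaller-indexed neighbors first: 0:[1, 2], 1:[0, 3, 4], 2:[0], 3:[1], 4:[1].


DFS stack-based: start with [0]
Visit order: [0, 1, 3, 4, 2]


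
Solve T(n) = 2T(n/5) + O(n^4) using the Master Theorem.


a=2, b=5, c=4. log_5(2)=0.431 < c=4. Case 3: O(n^c) = O(n^4)
Complexity: O(n^4)


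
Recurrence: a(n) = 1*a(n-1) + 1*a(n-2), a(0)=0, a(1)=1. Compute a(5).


Build bottom-up:
...a(3)=2, a(4)=3, a(5)=1*3+1*2=5


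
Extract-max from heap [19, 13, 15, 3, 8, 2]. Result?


Max = 19
Replace root with last, heapify down
Resulting heap: [15, 13, 2, 3, 8]


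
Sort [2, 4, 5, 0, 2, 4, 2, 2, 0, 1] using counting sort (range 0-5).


Count array: [2, 1, 4, 0, 2, 1]
Reconstruct: [0, 0, 1, 2, 2, 2, 2, 4, 4, 5]


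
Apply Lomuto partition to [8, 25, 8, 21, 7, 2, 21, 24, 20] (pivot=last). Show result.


Elements <= 20 go left of pivot.
Result: [8, 8, 7, 2, 20, 21, 21, 24, 25], pivot at index 4


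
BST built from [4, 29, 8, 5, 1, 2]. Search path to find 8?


BST root = 4
Search for 8: compare at each node
Path: [4, 29, 8]


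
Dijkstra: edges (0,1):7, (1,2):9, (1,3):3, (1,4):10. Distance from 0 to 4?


Dijkstra from 0:
Distances: {0: 0, 1: 7, 2: 16, 3: 10, 4: 17}
Shortest distance to 4 = 17, path = [0, 1, 4]


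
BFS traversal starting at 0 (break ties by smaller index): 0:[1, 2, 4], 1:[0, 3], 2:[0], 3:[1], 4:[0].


BFS queue: start with [0]
Visit order: [0, 1, 2, 4, 3]


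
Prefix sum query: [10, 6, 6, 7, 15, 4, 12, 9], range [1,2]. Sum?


Prefix sums: [0, 10, 16, 22, 29, 44, 48, 60, 69]
Sum[1..2] = prefix[3] - prefix[1] = 22 - 10 = 12


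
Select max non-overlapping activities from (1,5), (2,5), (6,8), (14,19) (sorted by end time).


Greedy: pick earliest-ending, then skip overlaps.
Selected (3 activities): [(1, 5), (6, 8), (14, 19)]


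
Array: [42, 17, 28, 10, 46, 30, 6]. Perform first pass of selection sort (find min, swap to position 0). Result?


After one pass: [6, 17, 28, 10, 46, 30, 42]


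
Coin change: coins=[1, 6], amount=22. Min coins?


dp[0]=0; dp[i]=1+min(dp[i-c] for c in coins)
...dp[17]=7, dp[18]=3, dp[19]=4, dp[20]=5, dp[21]=6, dp[22]=7
Minimum coins for 22 = 7


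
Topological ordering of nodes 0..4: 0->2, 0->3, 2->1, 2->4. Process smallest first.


Kahn's algorithm, process smallest node first
Order: [0, 2, 1, 3, 4]


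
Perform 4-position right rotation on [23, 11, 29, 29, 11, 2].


Right rotate by 4: [29, 29, 11, 2, 23, 11]


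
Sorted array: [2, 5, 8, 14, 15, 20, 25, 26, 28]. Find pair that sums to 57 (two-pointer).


Two pointers: lo=0, hi=8
No pair sums to 57


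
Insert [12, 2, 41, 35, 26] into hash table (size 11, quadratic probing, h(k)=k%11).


Insertions: 12->slot 1; 2->slot 2; 41->slot 8; 35->slot 3; 26->slot 4
Table: [None, 12, 2, 35, 26, None, None, None, 41, None, None]


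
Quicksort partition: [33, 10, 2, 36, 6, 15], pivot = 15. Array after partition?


Elements <= 15 go left of pivot.
Result: [10, 2, 6, 15, 33, 36], pivot at index 3


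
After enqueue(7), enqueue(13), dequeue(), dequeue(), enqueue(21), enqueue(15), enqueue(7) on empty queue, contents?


enqueue(7) -> [7]
enqueue(13) -> [7, 13]
dequeue() returns 7 -> [13]
dequeue() returns 13 -> []
enqueue(21) -> [21]
enqueue(15) -> [21, 15]
enqueue(7) -> [21, 15, 7]
Final queue (front to back): [21, 15, 7]


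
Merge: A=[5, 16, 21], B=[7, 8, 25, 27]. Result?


Compare heads, take smaller each step.
Merged: [5, 7, 8, 16, 21, 25, 27]


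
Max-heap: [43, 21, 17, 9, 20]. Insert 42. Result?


Append 42: [43, 21, 17, 9, 20, 42]
Bubble up: swap idx 5(42) with idx 2(17)
Result: [43, 21, 42, 9, 20, 17]


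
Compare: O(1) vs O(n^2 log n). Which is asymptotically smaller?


constant grows slower than n^2 log n
O(1) is asymptotically smaller; O(n^2 log n) grows faster


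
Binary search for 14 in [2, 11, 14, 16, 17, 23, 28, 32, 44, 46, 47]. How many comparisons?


Search for 14:
[0,10] mid=5 arr[5]=23
[0,4] mid=2 arr[2]=14
Total: 2 comparisons


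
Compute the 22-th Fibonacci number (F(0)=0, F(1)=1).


F(n)=F(n-1)+F(n-2)
...F(20)=6765, F(21)=10946, F(22)=17711


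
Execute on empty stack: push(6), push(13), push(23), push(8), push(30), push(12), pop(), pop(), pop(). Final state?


push(6) -> [6]
push(13) -> [6, 13]
push(23) -> [6, 13, 23]
push(8) -> [6, 13, 23, 8]
push(30) -> [6, 13, 23, 8, 30]
push(12) -> [6, 13, 23, 8, 30, 12]
pop() returns 12 -> [6, 13, 23, 8, 30]
pop() returns 30 -> [6, 13, 23, 8]
pop() returns 8 -> [6, 13, 23]
Final stack (bottom to top): [6, 13, 23]


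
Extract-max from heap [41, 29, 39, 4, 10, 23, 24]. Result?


Max = 41
Replace root with last, heapify down
Resulting heap: [39, 29, 24, 4, 10, 23]


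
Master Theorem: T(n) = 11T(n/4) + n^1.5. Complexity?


a=11, b=4, c=1.5. log_4(11)=1.730 > c=1.5. Case 1: O(n^log_b(a)) = O(n^1.730)
Complexity: O(n^1.730)


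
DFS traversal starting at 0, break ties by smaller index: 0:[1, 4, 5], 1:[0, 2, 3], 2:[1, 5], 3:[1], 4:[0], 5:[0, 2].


DFS stack-based: start with [0]
Visit order: [0, 1, 2, 5, 3, 4]


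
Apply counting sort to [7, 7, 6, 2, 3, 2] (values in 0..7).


Count array: [0, 0, 2, 1, 0, 0, 1, 2]
Reconstruct: [2, 2, 3, 6, 7, 7]


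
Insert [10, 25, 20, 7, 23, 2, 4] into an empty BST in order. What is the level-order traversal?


Root = 10; build tree by BST insertion.
Level-Order traversal: [10, 7, 25, 2, 20, 4, 23]
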